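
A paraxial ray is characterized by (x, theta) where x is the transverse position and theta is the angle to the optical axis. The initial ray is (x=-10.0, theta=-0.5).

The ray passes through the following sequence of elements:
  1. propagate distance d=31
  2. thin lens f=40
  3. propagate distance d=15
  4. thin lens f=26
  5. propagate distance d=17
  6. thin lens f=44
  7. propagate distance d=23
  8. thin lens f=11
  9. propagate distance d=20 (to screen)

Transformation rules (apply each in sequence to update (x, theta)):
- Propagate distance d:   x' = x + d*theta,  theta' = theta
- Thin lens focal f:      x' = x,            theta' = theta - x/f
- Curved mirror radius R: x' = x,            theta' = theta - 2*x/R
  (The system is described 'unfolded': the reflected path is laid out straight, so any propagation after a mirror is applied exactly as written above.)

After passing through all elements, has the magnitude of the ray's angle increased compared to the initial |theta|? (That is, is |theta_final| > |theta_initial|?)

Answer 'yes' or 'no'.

Answer: yes

Derivation:
Initial: x=-10.0000 theta=-0.5000
After 1 (propagate distance d=31): x=-25.5000 theta=-0.5000
After 2 (thin lens f=40): x=-25.5000 theta=0.1375
After 3 (propagate distance d=15): x=-23.4375 theta=0.1375
After 4 (thin lens f=26): x=-23.4375 theta=2161/2080 (≈1.0389)
After 5 (propagate distance d=17): x=-12013/2080 (≈-5.7755) theta=2161/2080 (≈1.0389)
After 6 (thin lens f=44): x=-12013/2080 (≈-5.7755) theta=107097/91520 (≈1.1702)
After 7 (propagate distance d=23): x=1934659/91520 (≈21.1392) theta=107097/91520 (≈1.1702)
After 8 (thin lens f=11): x=1934659/91520 (≈21.1392) theta=-47287/62920 (≈-0.7515)
After 9 (propagate distance d=20 (to screen)): x=6149409/1006720 (≈6.1084) theta=-47287/62920 (≈-0.7515)
|theta_initial|=0.5000 |theta_final|=47287/62920 (≈0.7515) -> increased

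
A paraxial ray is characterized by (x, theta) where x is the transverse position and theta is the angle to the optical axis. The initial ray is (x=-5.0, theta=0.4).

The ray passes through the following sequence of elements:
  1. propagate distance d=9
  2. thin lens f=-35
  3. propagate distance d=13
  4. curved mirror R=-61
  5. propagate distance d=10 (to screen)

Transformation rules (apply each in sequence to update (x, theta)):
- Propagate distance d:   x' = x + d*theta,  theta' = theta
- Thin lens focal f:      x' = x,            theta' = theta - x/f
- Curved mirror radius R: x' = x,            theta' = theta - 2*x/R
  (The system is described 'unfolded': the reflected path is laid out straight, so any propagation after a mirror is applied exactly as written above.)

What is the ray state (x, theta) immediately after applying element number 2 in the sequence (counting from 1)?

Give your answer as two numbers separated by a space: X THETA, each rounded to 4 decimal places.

Answer: -1.4000 0.3600

Derivation:
Initial: x=-5.0000 theta=0.4000
After 1 (propagate distance d=9): x=-1.4000 theta=0.4000
After 2 (thin lens f=-35): x=-1.4000 theta=0.3600
Rounded to 4 decimal places: x = -1.4000, theta = 0.3600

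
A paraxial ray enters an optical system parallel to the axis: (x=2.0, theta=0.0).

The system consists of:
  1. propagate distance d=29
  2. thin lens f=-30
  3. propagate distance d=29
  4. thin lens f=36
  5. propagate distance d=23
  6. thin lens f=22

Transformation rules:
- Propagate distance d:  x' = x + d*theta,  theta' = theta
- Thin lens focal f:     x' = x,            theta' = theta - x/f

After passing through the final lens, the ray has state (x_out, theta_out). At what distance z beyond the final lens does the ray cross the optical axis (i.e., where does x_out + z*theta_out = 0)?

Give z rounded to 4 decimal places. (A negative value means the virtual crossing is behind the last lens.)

Initial: x=2.0000 theta=0.0000
After 1 (propagate distance d=29): x=2.0000 theta=0.0000
After 2 (thin lens f=-30): x=2.0000 theta=1/15 (≈0.0667)
After 3 (propagate distance d=29): x=59/15 (≈3.9333) theta=1/15 (≈0.0667)
After 4 (thin lens f=36): x=59/15 (≈3.9333) theta=-23/540 (≈-0.0426)
After 5 (propagate distance d=23): x=319/108 (≈2.9537) theta=-23/540 (≈-0.0426)
After 6 (thin lens f=22): x=319/108 (≈2.9537) theta=-191/1080 (≈-0.1769)
z_focus = -x_out/theta_out = -(319/108)/(-191/1080) = 3190/191 ≈ 16.7016
Rounded to 4 decimal places: z = 16.7016

Answer: 16.7016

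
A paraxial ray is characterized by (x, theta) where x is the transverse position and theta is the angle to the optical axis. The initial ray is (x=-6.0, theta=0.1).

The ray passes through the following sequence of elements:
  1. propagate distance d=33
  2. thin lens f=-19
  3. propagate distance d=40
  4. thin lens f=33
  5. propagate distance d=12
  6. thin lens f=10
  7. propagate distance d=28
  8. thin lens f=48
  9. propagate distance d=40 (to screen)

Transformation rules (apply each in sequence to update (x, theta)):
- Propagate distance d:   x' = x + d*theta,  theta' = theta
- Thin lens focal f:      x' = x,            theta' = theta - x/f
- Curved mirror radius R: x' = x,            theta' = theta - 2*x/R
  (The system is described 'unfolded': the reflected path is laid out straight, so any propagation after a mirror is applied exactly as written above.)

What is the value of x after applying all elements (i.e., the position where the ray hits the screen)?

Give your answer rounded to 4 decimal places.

Initial: x=-6.0000 theta=0.1000
After 1 (propagate distance d=33): x=-2.7000 theta=0.1000
After 2 (thin lens f=-19): x=-2.7000 theta=-4/95 (≈-0.0421)
After 3 (propagate distance d=40): x=-833/190 (≈-4.3842) theta=-4/95 (≈-0.0421)
After 4 (thin lens f=33): x=-833/190 (≈-4.3842) theta=569/6270 (≈0.0907)
After 5 (propagate distance d=12): x=-6887/2090 (≈-3.2952) theta=569/6270 (≈0.0907)
After 6 (thin lens f=10): x=-6887/2090 (≈-3.2952) theta=26351/62700 (≈0.4203)
After 7 (propagate distance d=28): x=265609/31350 (≈8.4724) theta=26351/62700 (≈0.4203)
After 8 (thin lens f=48): x=265609/31350 (≈8.4724) theta=73363/300960 (≈0.2438)
After 9 (propagate distance d=40 (to screen)): x=3427729/188100 (≈18.2229) theta=73363/300960 (≈0.2438)
Rounded to 4 decimal places: x = 18.2229

Answer: 18.2229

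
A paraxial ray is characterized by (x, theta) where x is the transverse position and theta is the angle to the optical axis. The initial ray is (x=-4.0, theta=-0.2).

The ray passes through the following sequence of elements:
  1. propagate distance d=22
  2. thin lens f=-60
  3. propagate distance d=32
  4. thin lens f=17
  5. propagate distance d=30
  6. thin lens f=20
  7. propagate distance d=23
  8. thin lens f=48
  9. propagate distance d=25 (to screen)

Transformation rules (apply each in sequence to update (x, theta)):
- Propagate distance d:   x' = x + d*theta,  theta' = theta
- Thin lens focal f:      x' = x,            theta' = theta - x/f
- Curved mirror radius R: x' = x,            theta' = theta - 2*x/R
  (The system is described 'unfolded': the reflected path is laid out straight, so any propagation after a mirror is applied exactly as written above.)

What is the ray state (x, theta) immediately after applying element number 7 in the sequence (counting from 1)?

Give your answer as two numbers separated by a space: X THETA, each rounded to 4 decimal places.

Initial: x=-4.0000 theta=-0.2000
After 1 (propagate distance d=22): x=-8.4000 theta=-0.2000
After 2 (thin lens f=-60): x=-8.4000 theta=-0.3400
After 3 (propagate distance d=32): x=-19.2800 theta=-0.3400
After 4 (thin lens f=17): x=-19.2800 theta=27/34 (≈0.7941)
After 5 (propagate distance d=30): x=1931/425 (≈4.5435) theta=27/34 (≈0.7941)
After 6 (thin lens f=20): x=1931/425 (≈4.5435) theta=4819/8500 (≈0.5669)
After 7 (propagate distance d=23): x=149457/8500 (≈17.5832) theta=4819/8500 (≈0.5669)
Rounded to 4 decimal places: x = 17.5832, theta = 0.5669

Answer: 17.5832 0.5669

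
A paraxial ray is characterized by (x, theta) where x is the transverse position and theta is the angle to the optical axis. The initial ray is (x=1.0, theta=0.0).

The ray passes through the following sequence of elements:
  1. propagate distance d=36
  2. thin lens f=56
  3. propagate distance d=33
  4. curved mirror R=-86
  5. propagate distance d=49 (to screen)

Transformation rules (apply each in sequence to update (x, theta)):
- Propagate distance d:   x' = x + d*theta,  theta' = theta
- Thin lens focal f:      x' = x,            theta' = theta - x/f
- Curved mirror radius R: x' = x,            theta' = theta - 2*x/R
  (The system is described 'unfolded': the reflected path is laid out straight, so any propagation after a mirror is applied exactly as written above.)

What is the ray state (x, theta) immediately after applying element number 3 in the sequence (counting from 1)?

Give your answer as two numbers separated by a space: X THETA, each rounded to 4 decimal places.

Answer: 0.4107 -0.0179

Derivation:
Initial: x=1.0000 theta=0.0000
After 1 (propagate distance d=36): x=1.0000 theta=0.0000
After 2 (thin lens f=56): x=1.0000 theta=-1/56 (≈-0.0179)
After 3 (propagate distance d=33): x=23/56 (≈0.4107) theta=-1/56 (≈-0.0179)
Rounded to 4 decimal places: x = 0.4107, theta = -0.0179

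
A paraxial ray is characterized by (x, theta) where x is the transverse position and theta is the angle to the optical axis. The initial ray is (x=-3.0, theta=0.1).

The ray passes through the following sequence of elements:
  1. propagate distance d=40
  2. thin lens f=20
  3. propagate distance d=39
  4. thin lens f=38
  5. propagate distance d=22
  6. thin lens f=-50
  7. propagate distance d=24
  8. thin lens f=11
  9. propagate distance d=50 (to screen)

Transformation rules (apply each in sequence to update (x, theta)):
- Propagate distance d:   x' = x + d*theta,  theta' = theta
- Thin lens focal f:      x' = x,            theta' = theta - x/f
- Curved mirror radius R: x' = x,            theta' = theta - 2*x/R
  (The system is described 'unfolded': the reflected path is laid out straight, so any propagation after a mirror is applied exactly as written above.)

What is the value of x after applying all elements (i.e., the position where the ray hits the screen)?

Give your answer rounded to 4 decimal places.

Initial: x=-3.0000 theta=0.1000
After 1 (propagate distance d=40): x=1.0000 theta=0.1000
After 2 (thin lens f=20): x=1.0000 theta=0.0500
After 3 (propagate distance d=39): x=2.9500 theta=0.0500
After 4 (thin lens f=38): x=2.9500 theta=-21/760 (≈-0.0276)
After 5 (propagate distance d=22): x=89/38 (≈2.3421) theta=-21/760 (≈-0.0276)
After 6 (thin lens f=-50): x=89/38 (≈2.3421) theta=73/3800 (≈0.0192)
After 7 (propagate distance d=24): x=2663/950 (≈2.8032) theta=73/3800 (≈0.0192)
After 8 (thin lens f=11): x=2663/950 (≈2.8032) theta=-9849/41800 (≈-0.2356)
After 9 (propagate distance d=50 (to screen)): x=-187639/20900 (≈-8.9779) theta=-9849/41800 (≈-0.2356)
Rounded to 4 decimal places: x = -8.9779

Answer: -8.9779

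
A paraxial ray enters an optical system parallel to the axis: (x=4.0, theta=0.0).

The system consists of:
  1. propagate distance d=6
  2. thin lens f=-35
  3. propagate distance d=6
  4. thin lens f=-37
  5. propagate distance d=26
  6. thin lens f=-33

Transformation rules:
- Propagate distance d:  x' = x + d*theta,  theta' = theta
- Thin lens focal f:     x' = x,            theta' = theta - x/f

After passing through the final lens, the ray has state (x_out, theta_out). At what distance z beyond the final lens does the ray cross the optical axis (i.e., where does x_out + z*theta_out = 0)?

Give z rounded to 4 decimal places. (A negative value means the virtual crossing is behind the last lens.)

Initial: x=4.0000 theta=0.0000
After 1 (propagate distance d=6): x=4.0000 theta=0.0000
After 2 (thin lens f=-35): x=4.0000 theta=4/35 (≈0.1143)
After 3 (propagate distance d=6): x=164/35 (≈4.6857) theta=4/35 (≈0.1143)
After 4 (thin lens f=-37): x=164/35 (≈4.6857) theta=312/1295 (≈0.2409)
After 5 (propagate distance d=26): x=2836/259 (≈10.9498) theta=312/1295 (≈0.2409)
After 6 (thin lens f=-33): x=2836/259 (≈10.9498) theta=24476/42735 (≈0.5727)
z_focus = -x_out/theta_out = -(2836/259)/(24476/42735) = -116985/6119 ≈ -19.1183
Rounded to 4 decimal places: z = -19.1183

Answer: -19.1183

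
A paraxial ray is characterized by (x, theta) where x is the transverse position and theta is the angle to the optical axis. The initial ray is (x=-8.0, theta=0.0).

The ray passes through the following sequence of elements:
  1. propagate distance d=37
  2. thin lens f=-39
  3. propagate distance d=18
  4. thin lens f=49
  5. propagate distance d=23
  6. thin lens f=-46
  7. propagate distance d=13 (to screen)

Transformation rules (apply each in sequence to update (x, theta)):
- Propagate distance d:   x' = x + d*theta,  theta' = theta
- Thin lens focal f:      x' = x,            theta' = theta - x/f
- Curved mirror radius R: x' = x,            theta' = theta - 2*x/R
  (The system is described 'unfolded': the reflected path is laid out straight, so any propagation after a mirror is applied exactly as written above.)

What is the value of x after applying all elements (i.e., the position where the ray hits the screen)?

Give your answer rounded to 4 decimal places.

Answer: -13.5733

Derivation:
Initial: x=-8.0000 theta=0.0000
After 1 (propagate distance d=37): x=-8.0000 theta=0.0000
After 2 (thin lens f=-39): x=-8.0000 theta=-8/39 (≈-0.2051)
After 3 (propagate distance d=18): x=-152/13 (≈-11.6923) theta=-8/39 (≈-0.2051)
After 4 (thin lens f=49): x=-152/13 (≈-11.6923) theta=64/1911 (≈0.0335)
After 5 (propagate distance d=23): x=-20872/1911 (≈-10.9220) theta=64/1911 (≈0.0335)
After 6 (thin lens f=-46): x=-20872/1911 (≈-10.9220) theta=-2988/14651 (≈-0.2039)
After 7 (propagate distance d=13 (to screen)): x=-596588/43953 (≈-13.5733) theta=-2988/14651 (≈-0.2039)
Rounded to 4 decimal places: x = -13.5733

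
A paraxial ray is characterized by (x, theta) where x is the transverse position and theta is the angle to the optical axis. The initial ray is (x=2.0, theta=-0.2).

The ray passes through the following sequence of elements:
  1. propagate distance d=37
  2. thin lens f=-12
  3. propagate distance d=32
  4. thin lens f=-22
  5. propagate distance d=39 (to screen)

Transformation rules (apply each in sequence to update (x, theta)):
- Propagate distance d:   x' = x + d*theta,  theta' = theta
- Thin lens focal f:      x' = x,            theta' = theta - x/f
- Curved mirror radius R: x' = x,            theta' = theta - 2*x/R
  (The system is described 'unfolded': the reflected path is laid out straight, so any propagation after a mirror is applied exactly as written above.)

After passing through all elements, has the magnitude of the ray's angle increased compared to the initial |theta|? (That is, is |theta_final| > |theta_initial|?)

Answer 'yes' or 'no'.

Answer: yes

Derivation:
Initial: x=2.0000 theta=-0.2000
After 1 (propagate distance d=37): x=-5.4000 theta=-0.2000
After 2 (thin lens f=-12): x=-5.4000 theta=-0.6500
After 3 (propagate distance d=32): x=-26.2000 theta=-0.6500
After 4 (thin lens f=-22): x=-26.2000 theta=-81/44 (≈-1.8409)
After 5 (propagate distance d=39 (to screen)): x=-21559/220 (≈-97.9955) theta=-81/44 (≈-1.8409)
|theta_initial|=0.2000 |theta_final|=81/44 (≈1.8409) -> increased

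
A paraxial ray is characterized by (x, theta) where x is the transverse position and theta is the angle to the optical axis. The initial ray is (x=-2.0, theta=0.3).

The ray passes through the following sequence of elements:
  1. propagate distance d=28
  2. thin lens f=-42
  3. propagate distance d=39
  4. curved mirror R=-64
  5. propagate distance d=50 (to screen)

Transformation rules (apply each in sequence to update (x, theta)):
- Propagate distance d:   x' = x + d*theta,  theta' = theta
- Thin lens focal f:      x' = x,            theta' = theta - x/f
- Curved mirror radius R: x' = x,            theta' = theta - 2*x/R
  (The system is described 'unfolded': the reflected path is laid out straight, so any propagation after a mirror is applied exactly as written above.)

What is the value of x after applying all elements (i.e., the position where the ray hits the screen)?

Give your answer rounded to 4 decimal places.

Initial: x=-2.0000 theta=0.3000
After 1 (propagate distance d=28): x=6.4000 theta=0.3000
After 2 (thin lens f=-42): x=6.4000 theta=19/42 (≈0.4524)
After 3 (propagate distance d=39): x=1683/70 (≈24.0429) theta=19/42 (≈0.4524)
After 4 (curved mirror R=-64): x=1683/70 (≈24.0429) theta=8089/6720 (≈1.2037)
After 5 (propagate distance d=50 (to screen)): x=283009/3360 (≈84.2289) theta=8089/6720 (≈1.2037)
Rounded to 4 decimal places: x = 84.2289

Answer: 84.2289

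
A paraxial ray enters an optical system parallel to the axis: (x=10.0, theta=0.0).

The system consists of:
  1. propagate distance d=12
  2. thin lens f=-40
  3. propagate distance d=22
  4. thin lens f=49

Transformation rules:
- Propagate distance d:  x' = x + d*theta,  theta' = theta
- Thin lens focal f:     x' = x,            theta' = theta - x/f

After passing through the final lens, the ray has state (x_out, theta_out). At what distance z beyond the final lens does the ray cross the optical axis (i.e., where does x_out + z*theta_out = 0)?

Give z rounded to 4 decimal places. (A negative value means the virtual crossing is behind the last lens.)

Initial: x=10.0000 theta=0.0000
After 1 (propagate distance d=12): x=10.0000 theta=0.0000
After 2 (thin lens f=-40): x=10.0000 theta=0.2500
After 3 (propagate distance d=22): x=15.5000 theta=0.2500
After 4 (thin lens f=49): x=15.5000 theta=-13/196 (≈-0.0663)
z_focus = -x_out/theta_out = -(15.5000)/(-13/196) = 3038/13 ≈ 233.6923
Rounded to 4 decimal places: z = 233.6923

Answer: 233.6923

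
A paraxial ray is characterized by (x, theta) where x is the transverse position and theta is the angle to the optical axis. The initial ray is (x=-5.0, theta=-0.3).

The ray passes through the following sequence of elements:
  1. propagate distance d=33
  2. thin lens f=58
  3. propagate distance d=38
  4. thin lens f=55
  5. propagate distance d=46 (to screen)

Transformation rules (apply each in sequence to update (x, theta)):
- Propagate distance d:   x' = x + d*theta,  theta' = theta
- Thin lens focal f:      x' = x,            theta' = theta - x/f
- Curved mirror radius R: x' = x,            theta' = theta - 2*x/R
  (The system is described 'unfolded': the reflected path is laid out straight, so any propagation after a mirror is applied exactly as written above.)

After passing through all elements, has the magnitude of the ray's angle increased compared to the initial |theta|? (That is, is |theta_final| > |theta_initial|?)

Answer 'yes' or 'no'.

Initial: x=-5.0000 theta=-0.3000
After 1 (propagate distance d=33): x=-14.9000 theta=-0.3000
After 2 (thin lens f=58): x=-14.9000 theta=-5/116 (≈-0.0431)
After 3 (propagate distance d=38): x=-2398/145 (≈-16.5379) theta=-5/116 (≈-0.0431)
After 4 (thin lens f=55): x=-2398/145 (≈-16.5379) theta=747/2900 (≈0.2576)
After 5 (propagate distance d=46 (to screen)): x=-6799/1450 (≈-4.6890) theta=747/2900 (≈0.2576)
|theta_initial|=0.3000 |theta_final|=747/2900 (≈0.2576) -> not increased

Answer: no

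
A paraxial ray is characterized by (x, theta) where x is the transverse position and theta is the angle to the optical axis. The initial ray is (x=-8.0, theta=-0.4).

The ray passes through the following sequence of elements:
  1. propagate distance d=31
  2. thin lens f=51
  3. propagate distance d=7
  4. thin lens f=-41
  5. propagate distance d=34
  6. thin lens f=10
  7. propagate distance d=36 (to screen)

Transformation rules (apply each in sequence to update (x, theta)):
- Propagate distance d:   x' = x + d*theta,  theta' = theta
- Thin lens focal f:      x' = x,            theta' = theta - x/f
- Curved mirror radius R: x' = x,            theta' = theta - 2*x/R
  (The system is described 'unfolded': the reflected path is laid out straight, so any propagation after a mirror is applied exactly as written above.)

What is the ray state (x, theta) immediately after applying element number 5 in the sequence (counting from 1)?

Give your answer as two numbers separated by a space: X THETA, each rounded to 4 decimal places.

Answer: -37.3171 -0.4976

Derivation:
Initial: x=-8.0000 theta=-0.4000
After 1 (propagate distance d=31): x=-20.4000 theta=-0.4000
After 2 (thin lens f=51): x=-20.4000 theta=0.0000
After 3 (propagate distance d=7): x=-20.4000 theta=0.0000
After 4 (thin lens f=-41): x=-20.4000 theta=-102/205 (≈-0.4976)
After 5 (propagate distance d=34): x=-1530/41 (≈-37.3171) theta=-102/205 (≈-0.4976)
Rounded to 4 decimal places: x = -37.3171, theta = -0.4976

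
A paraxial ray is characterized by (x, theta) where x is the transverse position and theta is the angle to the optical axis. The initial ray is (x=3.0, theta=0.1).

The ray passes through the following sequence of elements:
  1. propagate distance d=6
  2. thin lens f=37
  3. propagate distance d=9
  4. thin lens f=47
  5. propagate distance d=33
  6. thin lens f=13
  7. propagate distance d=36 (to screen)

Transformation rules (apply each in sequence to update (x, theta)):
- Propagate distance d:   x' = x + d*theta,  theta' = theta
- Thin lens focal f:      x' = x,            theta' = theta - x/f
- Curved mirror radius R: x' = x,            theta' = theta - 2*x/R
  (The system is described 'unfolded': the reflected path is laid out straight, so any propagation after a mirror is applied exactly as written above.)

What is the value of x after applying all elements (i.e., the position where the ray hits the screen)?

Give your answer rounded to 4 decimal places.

Answer: -4.7466

Derivation:
Initial: x=3.0000 theta=0.1000
After 1 (propagate distance d=6): x=3.6000 theta=0.1000
After 2 (thin lens f=37): x=3.6000 theta=1/370 (≈0.0027)
After 3 (propagate distance d=9): x=1341/370 (≈3.6243) theta=1/370 (≈0.0027)
After 4 (thin lens f=47): x=1341/370 (≈3.6243) theta=-647/8695 (≈-0.0744)
After 5 (propagate distance d=33): x=4065/3478 (≈1.1688) theta=-647/8695 (≈-0.0744)
After 6 (thin lens f=13): x=4065/3478 (≈1.1688) theta=-37147/226070 (≈-0.1643)
After 7 (propagate distance d=36 (to screen)): x=-1073067/226070 (≈-4.7466) theta=-37147/226070 (≈-0.1643)
Rounded to 4 decimal places: x = -4.7466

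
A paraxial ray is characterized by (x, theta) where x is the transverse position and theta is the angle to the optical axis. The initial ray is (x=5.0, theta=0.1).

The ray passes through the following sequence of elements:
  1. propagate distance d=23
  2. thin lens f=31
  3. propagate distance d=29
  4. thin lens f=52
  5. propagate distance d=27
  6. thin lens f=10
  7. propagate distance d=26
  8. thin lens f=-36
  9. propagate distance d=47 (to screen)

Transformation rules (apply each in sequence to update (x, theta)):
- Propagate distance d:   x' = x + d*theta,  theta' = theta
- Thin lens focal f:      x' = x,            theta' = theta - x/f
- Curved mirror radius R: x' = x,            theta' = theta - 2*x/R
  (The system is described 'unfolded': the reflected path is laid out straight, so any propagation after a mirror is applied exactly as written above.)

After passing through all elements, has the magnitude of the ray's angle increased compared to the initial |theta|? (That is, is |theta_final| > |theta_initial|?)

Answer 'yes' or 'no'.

Answer: no

Derivation:
Initial: x=5.0000 theta=0.1000
After 1 (propagate distance d=23): x=7.3000 theta=0.1000
After 2 (thin lens f=31): x=7.3000 theta=-21/155 (≈-0.1355)
After 3 (propagate distance d=29): x=209/62 (≈3.3710) theta=-21/155 (≈-0.1355)
After 4 (thin lens f=52): x=209/62 (≈3.3710) theta=-3229/16120 (≈-0.2003)
After 5 (propagate distance d=27): x=-32843/16120 (≈-2.0374) theta=-3229/16120 (≈-0.2003)
After 6 (thin lens f=10): x=-32843/16120 (≈-2.0374) theta=553/161200 (≈0.0034)
After 7 (propagate distance d=26): x=-78513/40300 (≈-1.9482) theta=553/161200 (≈0.0034)
After 8 (thin lens f=-36): x=-78513/40300 (≈-1.9482) theta=-1532/30225 (≈-0.0507)
After 9 (propagate distance d=47 (to screen)): x=-104711/24180 (≈-4.3305) theta=-1532/30225 (≈-0.0507)
|theta_initial|=0.1000 |theta_final|=1532/30225 (≈0.0507) -> not increased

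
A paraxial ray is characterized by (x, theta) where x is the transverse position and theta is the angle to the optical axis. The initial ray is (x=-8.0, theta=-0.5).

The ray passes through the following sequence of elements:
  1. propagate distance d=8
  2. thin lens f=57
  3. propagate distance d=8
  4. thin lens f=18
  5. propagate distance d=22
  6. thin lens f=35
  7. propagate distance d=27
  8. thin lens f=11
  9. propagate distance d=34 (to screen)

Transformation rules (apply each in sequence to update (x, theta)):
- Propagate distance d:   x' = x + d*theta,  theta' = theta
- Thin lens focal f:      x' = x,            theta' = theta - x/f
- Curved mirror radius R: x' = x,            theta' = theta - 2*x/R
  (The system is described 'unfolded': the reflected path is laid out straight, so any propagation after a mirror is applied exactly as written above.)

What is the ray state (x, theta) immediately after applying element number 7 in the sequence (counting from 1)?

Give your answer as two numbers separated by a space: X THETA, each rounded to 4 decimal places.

Answer: 12.9294 0.5969

Derivation:
Initial: x=-8.0000 theta=-0.5000
After 1 (propagate distance d=8): x=-12.0000 theta=-0.5000
After 2 (thin lens f=57): x=-12.0000 theta=-11/38 (≈-0.2895)
After 3 (propagate distance d=8): x=-272/19 (≈-14.3158) theta=-11/38 (≈-0.2895)
After 4 (thin lens f=18): x=-272/19 (≈-14.3158) theta=173/342 (≈0.5058)
After 5 (propagate distance d=22): x=-545/171 (≈-3.1871) theta=173/342 (≈0.5058)
After 6 (thin lens f=35): x=-545/171 (≈-3.1871) theta=1429/2394 (≈0.5969)
After 7 (propagate distance d=27): x=30953/2394 (≈12.9294) theta=1429/2394 (≈0.5969)
Rounded to 4 decimal places: x = 12.9294, theta = 0.5969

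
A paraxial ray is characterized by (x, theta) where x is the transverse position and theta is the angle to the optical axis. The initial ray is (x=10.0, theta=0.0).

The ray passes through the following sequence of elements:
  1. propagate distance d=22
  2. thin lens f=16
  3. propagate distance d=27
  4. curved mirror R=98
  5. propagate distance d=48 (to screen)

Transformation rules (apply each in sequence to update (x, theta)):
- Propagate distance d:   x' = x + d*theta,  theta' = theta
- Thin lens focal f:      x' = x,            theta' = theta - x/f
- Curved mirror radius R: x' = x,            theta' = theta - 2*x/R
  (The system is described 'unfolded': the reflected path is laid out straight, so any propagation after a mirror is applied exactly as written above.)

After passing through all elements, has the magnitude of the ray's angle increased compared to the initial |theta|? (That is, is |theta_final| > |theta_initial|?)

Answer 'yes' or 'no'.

Answer: yes

Derivation:
Initial: x=10.0000 theta=0.0000
After 1 (propagate distance d=22): x=10.0000 theta=0.0000
After 2 (thin lens f=16): x=10.0000 theta=-0.6250
After 3 (propagate distance d=27): x=-6.8750 theta=-0.6250
After 4 (curved mirror R=98): x=-6.8750 theta=-95/196 (≈-0.4847)
After 5 (propagate distance d=48 (to screen)): x=-11815/392 (≈-30.1403) theta=-95/196 (≈-0.4847)
|theta_initial|=0.0000 |theta_final|=95/196 (≈0.4847) -> increased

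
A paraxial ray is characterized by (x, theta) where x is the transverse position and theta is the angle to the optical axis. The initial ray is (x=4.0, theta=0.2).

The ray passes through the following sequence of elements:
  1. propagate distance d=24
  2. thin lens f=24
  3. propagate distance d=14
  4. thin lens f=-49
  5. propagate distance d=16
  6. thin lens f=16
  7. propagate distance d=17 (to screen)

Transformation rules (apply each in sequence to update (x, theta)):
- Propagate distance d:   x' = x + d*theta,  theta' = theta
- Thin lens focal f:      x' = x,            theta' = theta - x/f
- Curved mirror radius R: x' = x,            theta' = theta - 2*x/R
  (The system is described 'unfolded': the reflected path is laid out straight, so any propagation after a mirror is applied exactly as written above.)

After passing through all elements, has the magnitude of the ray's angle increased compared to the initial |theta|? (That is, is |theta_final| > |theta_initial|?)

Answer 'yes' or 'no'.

Initial: x=4.0000 theta=0.2000
After 1 (propagate distance d=24): x=8.8000 theta=0.2000
After 2 (thin lens f=24): x=8.8000 theta=-1/6 (≈-0.1667)
After 3 (propagate distance d=14): x=97/15 (≈6.4667) theta=-1/6 (≈-0.1667)
After 4 (thin lens f=-49): x=97/15 (≈6.4667) theta=-17/490 (≈-0.0347)
After 5 (propagate distance d=16): x=869/147 (≈5.9116) theta=-17/490 (≈-0.0347)
After 6 (thin lens f=16): x=869/147 (≈5.9116) theta=-97/240 (≈-0.4042)
After 7 (propagate distance d=17 (to screen)): x=-11281/11760 (≈-0.9593) theta=-97/240 (≈-0.4042)
|theta_initial|=0.2000 |theta_final|=97/240 (≈0.4042) -> increased

Answer: yes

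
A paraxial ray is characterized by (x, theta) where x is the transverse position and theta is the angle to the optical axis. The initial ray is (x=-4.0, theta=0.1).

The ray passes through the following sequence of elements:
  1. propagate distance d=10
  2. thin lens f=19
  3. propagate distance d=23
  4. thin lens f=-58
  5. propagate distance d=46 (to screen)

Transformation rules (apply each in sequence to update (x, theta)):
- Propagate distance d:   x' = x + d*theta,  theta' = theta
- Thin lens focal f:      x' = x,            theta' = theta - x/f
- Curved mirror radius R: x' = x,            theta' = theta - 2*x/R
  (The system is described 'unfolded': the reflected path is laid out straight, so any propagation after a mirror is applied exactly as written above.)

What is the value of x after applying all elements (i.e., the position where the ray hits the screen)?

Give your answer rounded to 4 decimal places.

Initial: x=-4.0000 theta=0.1000
After 1 (propagate distance d=10): x=-3.0000 theta=0.1000
After 2 (thin lens f=19): x=-3.0000 theta=49/190 (≈0.2579)
After 3 (propagate distance d=23): x=557/190 (≈2.9316) theta=49/190 (≈0.2579)
After 4 (thin lens f=-58): x=557/190 (≈2.9316) theta=3399/11020 (≈0.3084)
After 5 (propagate distance d=46 (to screen)): x=9433/551 (≈17.1198) theta=3399/11020 (≈0.3084)
Rounded to 4 decimal places: x = 17.1198

Answer: 17.1198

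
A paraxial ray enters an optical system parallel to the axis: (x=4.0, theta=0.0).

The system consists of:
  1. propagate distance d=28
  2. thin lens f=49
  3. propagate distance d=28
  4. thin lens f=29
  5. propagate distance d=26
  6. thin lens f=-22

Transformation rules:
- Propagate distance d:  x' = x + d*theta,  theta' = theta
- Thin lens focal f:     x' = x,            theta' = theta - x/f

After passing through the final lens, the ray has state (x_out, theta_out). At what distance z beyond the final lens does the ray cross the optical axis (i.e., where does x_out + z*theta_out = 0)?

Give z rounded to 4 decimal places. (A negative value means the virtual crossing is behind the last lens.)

Initial: x=4.0000 theta=0.0000
After 1 (propagate distance d=28): x=4.0000 theta=0.0000
After 2 (thin lens f=49): x=4.0000 theta=-4/49 (≈-0.0816)
After 3 (propagate distance d=28): x=12/7 (≈1.7143) theta=-4/49 (≈-0.0816)
After 4 (thin lens f=29): x=12/7 (≈1.7143) theta=-200/1421 (≈-0.1407)
After 5 (propagate distance d=26): x=-2764/1421 (≈-1.9451) theta=-200/1421 (≈-0.1407)
After 6 (thin lens f=-22): x=-2764/1421 (≈-1.9451) theta=-3582/15631 (≈-0.2292)
z_focus = -x_out/theta_out = -(-2764/1421)/(-3582/15631) = -15202/1791 ≈ -8.4880
Rounded to 4 decimal places: z = -8.4880

Answer: -8.4880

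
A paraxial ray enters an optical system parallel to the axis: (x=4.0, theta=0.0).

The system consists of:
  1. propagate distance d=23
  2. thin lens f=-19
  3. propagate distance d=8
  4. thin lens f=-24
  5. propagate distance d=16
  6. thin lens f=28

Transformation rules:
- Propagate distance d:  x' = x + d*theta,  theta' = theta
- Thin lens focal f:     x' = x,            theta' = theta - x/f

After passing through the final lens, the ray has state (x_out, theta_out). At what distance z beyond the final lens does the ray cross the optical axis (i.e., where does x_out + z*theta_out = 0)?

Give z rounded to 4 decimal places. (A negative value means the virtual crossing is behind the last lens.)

Answer: 1138.6667

Derivation:
Initial: x=4.0000 theta=0.0000
After 1 (propagate distance d=23): x=4.0000 theta=0.0000
After 2 (thin lens f=-19): x=4.0000 theta=4/19 (≈0.2105)
After 3 (propagate distance d=8): x=108/19 (≈5.6842) theta=4/19 (≈0.2105)
After 4 (thin lens f=-24): x=108/19 (≈5.6842) theta=17/38 (≈0.4474)
After 5 (propagate distance d=16): x=244/19 (≈12.8421) theta=17/38 (≈0.4474)
After 6 (thin lens f=28): x=244/19 (≈12.8421) theta=-3/266 (≈-0.0113)
z_focus = -x_out/theta_out = -(244/19)/(-3/266) = 3416/3 ≈ 1138.6667
Rounded to 4 decimal places: z = 1138.6667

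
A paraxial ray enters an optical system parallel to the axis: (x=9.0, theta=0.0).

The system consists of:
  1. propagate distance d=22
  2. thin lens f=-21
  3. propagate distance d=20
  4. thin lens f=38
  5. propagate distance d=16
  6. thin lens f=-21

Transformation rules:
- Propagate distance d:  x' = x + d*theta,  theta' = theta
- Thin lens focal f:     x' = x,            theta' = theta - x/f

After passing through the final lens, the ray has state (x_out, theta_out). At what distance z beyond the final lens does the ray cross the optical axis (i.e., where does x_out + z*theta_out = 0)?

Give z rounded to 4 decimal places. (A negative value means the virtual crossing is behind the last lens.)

Answer: -21.9143

Derivation:
Initial: x=9.0000 theta=0.0000
After 1 (propagate distance d=22): x=9.0000 theta=0.0000
After 2 (thin lens f=-21): x=9.0000 theta=3/7 (≈0.4286)
After 3 (propagate distance d=20): x=123/7 (≈17.5714) theta=3/7 (≈0.4286)
After 4 (thin lens f=38): x=123/7 (≈17.5714) theta=-9/266 (≈-0.0338)
After 5 (propagate distance d=16): x=2265/133 (≈17.0301) theta=-9/266 (≈-0.0338)
After 6 (thin lens f=-21): x=2265/133 (≈17.0301) theta=1447/1862 (≈0.7771)
z_focus = -x_out/theta_out = -(2265/133)/(1447/1862) = -31710/1447 ≈ -21.9143
Rounded to 4 decimal places: z = -21.9143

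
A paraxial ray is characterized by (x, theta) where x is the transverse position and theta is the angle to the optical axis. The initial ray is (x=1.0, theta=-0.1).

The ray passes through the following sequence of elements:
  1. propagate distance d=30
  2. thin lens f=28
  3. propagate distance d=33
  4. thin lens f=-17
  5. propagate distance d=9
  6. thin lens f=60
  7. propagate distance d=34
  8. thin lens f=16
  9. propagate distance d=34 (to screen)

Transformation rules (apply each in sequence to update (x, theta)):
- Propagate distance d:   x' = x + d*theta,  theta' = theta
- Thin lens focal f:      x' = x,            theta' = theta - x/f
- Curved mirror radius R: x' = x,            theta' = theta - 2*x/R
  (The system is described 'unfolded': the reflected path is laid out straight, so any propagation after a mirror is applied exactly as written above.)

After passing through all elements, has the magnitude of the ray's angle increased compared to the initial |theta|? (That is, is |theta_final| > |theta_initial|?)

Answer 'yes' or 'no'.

Answer: yes

Derivation:
Initial: x=1.0000 theta=-0.1000
After 1 (propagate distance d=30): x=-2.0000 theta=-0.1000
After 2 (thin lens f=28): x=-2.0000 theta=-1/35 (≈-0.0286)
After 3 (propagate distance d=33): x=-103/35 (≈-2.9429) theta=-1/35 (≈-0.0286)
After 4 (thin lens f=-17): x=-103/35 (≈-2.9429) theta=-24/119 (≈-0.2017)
After 5 (propagate distance d=9): x=-2831/595 (≈-4.7580) theta=-24/119 (≈-0.2017)
After 6 (thin lens f=60): x=-2831/595 (≈-4.7580) theta=-257/2100 (≈-0.1224)
After 7 (propagate distance d=34): x=-159203/17850 (≈-8.9189) theta=-257/2100 (≈-0.1224)
After 8 (thin lens f=16): x=-159203/17850 (≈-8.9189) theta=41417/95200 (≈0.4351)
After 9 (propagate distance d=34 (to screen)): x=838643/142800 (≈5.8729) theta=41417/95200 (≈0.4351)
|theta_initial|=0.1000 |theta_final|=41417/95200 (≈0.4351) -> increased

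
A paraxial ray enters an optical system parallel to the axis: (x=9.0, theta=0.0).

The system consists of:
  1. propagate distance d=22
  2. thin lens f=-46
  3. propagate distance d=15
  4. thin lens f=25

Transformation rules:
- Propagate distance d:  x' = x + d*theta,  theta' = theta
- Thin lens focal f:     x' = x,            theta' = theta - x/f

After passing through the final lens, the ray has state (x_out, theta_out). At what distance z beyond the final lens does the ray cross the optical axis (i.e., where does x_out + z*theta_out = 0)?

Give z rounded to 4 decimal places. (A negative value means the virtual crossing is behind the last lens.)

Answer: 42.3611

Derivation:
Initial: x=9.0000 theta=0.0000
After 1 (propagate distance d=22): x=9.0000 theta=0.0000
After 2 (thin lens f=-46): x=9.0000 theta=9/46 (≈0.1957)
After 3 (propagate distance d=15): x=549/46 (≈11.9348) theta=9/46 (≈0.1957)
After 4 (thin lens f=25): x=549/46 (≈11.9348) theta=-162/575 (≈-0.2817)
z_focus = -x_out/theta_out = -(549/46)/(-162/575) = 1525/36 ≈ 42.3611
Rounded to 4 decimal places: z = 42.3611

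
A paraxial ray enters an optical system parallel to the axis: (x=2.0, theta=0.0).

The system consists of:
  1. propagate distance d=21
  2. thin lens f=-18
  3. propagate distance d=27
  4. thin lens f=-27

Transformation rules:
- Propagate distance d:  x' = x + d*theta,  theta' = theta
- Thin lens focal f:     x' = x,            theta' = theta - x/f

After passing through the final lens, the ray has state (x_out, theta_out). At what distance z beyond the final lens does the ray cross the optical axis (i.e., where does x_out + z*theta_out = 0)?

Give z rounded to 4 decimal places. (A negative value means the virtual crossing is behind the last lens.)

Initial: x=2.0000 theta=0.0000
After 1 (propagate distance d=21): x=2.0000 theta=0.0000
After 2 (thin lens f=-18): x=2.0000 theta=1/9 (≈0.1111)
After 3 (propagate distance d=27): x=5.0000 theta=1/9 (≈0.1111)
After 4 (thin lens f=-27): x=5.0000 theta=8/27 (≈0.2963)
z_focus = -x_out/theta_out = -(5.0000)/(8/27) = -16.8750
Rounded to 4 decimal places: z = -16.8750

Answer: -16.8750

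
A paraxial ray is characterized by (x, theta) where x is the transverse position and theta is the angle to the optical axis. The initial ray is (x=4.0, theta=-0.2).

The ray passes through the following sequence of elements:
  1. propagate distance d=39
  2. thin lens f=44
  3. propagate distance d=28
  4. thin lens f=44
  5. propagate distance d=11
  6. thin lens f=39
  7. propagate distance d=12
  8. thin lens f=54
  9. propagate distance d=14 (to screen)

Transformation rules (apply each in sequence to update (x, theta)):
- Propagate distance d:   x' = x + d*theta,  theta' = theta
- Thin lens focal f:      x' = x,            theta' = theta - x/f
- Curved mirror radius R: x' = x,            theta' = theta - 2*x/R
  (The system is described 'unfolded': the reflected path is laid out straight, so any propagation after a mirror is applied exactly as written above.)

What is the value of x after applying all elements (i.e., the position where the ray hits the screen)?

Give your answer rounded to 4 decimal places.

Initial: x=4.0000 theta=-0.2000
After 1 (propagate distance d=39): x=-3.8000 theta=-0.2000
After 2 (thin lens f=44): x=-3.8000 theta=-5/44 (≈-0.1136)
After 3 (propagate distance d=28): x=-384/55 (≈-6.9818) theta=-5/44 (≈-0.1136)
After 4 (thin lens f=44): x=-384/55 (≈-6.9818) theta=109/2420 (≈0.0450)
After 5 (propagate distance d=11): x=-1427/220 (≈-6.4864) theta=109/2420 (≈0.0450)
After 6 (thin lens f=39): x=-1427/220 (≈-6.4864) theta=4987/23595 (≈0.2114)
After 7 (propagate distance d=12): x=-124269/31460 (≈-3.9501) theta=4987/23595 (≈0.2114)
After 8 (thin lens f=54): x=-124269/31460 (≈-3.9501) theta=161111/566280 (≈0.2845)
After 9 (propagate distance d=14 (to screen)): x=2339/70785 (≈0.0330) theta=161111/566280 (≈0.2845)
Rounded to 4 decimal places: x = 0.0330

Answer: 0.0330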